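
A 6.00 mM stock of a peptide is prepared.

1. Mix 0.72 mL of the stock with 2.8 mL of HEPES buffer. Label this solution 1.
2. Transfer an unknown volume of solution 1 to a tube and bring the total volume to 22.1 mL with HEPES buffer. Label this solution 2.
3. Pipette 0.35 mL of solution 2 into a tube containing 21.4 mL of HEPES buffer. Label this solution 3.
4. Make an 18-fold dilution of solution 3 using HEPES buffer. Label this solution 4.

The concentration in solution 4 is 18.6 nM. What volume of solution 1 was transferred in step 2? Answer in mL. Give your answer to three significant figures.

0.375 mL

Step 1: 0.72 mL + 2.8 mL = 3.52 mL total → factor 3.52/0.72 = 4.8889
Step 2: v brought to 22.1 mL → factor = 22.1 mL/v
Step 3: 0.35 mL + 21.4 mL = 21.75 mL total → factor 21.75/0.35 = 62.143
Step 4: 18-fold → factor 18
Product of known-step factors = 5468.6
Overall factor = 6.00 mM / (18.6 nM) = 3.2258 × 10^5
Step-2 factor = 3.2258 × 10^5 / 5468.6 = 58.988
v = 22.1 mL / 58.988 = 0.375 mL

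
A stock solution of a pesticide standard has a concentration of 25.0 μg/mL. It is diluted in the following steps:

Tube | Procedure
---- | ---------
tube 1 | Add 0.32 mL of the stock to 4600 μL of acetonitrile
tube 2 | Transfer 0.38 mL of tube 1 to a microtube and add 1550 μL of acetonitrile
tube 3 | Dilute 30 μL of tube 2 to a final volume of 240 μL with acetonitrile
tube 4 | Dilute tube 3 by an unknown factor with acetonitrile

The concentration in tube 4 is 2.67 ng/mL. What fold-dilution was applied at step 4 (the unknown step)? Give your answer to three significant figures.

Step 1: 0.32 mL + 4600 μL = 4.92 mL total → factor 4.92/0.32 = 15.375
Step 2: 0.38 mL + 1550 μL = 1.93 mL total → factor 1.93/0.38 = 5.0789
Step 3: 30 μL brought to 240 μL → factor 240/30 = 8
Step 4: unknown factor x
Product of known-step factors = 624.71
Overall factor = 25.0 μg/mL / (2.67 ng/mL) = 9363.3
x = 9363.3 / 624.71 = 15.0

15.0-fold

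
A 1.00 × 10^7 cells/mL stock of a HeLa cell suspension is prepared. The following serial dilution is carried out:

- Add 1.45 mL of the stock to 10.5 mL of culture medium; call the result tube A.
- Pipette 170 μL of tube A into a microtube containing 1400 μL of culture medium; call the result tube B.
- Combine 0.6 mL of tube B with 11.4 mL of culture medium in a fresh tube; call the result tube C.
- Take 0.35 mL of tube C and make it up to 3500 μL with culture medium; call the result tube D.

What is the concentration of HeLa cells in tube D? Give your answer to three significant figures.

Step 1: 1.45 mL + 10.5 mL = 11.95 mL total → factor 11.95/1.45 = 8.2414
Step 2: 170 μL + 1400 μL = 1570 μL total → factor 1570/170 = 9.2353
Step 3: 0.6 mL + 11.4 mL = 12 mL total → factor 12/0.6 = 20
Step 4: 0.35 mL brought to 3500 μL → factor 3.5/0.35 = 10
Overall dilution factor = 8.2414 × 9.2353 × 20 × 10 = 15222
Final = 1.00 × 10^7 cells/mL / 15222 = 657 cells/mL

657 cells/mL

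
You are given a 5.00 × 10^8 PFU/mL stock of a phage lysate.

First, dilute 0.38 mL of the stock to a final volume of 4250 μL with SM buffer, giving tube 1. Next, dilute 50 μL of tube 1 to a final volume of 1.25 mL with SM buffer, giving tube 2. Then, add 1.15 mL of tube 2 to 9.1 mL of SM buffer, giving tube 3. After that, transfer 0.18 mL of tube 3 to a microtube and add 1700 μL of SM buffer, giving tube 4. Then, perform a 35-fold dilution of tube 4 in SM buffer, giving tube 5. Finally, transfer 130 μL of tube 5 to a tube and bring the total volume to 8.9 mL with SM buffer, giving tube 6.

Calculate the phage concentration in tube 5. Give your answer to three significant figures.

549 PFU/mL

Step 1: 0.38 mL brought to 4250 μL → factor 4.25/0.38 = 11.184
Step 2: 50 μL brought to 1.25 mL → factor 1250/50 = 25
Step 3: 1.15 mL + 9.1 mL = 10.25 mL total → factor 10.25/1.15 = 8.913
Step 4: 0.18 mL + 1700 μL = 1.88 mL total → factor 1.88/0.18 = 10.444
Step 5: 35-fold → factor 35
Dilution factor through tube 5 = 11.184 × 25 × 8.913 × 10.444 × 35 = 9.1101 × 10^5
[tube 5] = 5.00 × 10^8 PFU/mL / 9.1101 × 10^5 = 549 PFU/mL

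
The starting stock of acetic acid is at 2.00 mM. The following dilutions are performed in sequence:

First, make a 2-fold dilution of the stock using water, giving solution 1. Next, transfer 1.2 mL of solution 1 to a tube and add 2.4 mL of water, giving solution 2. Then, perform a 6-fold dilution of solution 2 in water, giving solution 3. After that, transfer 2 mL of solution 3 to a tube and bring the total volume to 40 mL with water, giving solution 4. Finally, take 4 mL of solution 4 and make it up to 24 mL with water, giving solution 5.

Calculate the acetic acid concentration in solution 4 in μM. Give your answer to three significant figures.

2.78 μM

Step 1: 2-fold → factor 2
Step 2: 1.2 mL + 2.4 mL = 3.6 mL total → factor 3.6/1.2 = 3
Step 3: 6-fold → factor 6
Step 4: 2 mL brought to 40 mL → factor 40/2 = 20
Dilution factor through solution 4 = 2 × 3 × 6 × 20 = 720
[solution 4] = 2.00 mM / 720 = 0.002778 mM = 2.78 μM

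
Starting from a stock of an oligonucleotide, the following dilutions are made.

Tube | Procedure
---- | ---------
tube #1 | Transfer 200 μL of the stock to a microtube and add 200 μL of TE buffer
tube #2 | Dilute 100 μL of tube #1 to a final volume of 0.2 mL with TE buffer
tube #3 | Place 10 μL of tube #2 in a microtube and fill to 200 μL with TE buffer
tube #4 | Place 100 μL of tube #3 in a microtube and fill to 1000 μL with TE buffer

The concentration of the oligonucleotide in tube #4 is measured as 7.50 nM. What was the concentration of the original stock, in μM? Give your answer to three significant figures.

Step 1: 200 μL + 200 μL = 400 μL total → factor 400/200 = 2
Step 2: 100 μL brought to 0.2 mL → factor 200/100 = 2
Step 3: 10 μL brought to 200 μL → factor 200/10 = 20
Step 4: 100 μL brought to 1000 μL → factor 1000/100 = 10
Overall dilution factor = 2 × 2 × 20 × 10 = 800
Stock = 7.50 nM × 800 = 6000 nM = 6.00 μM

6.00 μM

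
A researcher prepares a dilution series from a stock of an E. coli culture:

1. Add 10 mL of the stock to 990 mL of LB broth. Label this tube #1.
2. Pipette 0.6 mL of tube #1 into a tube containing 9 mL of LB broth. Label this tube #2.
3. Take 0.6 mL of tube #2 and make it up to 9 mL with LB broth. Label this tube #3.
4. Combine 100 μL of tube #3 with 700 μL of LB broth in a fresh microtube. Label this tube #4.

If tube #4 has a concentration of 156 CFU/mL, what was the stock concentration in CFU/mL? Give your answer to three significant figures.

3.00 × 10^7 CFU/mL

Step 1: 10 mL + 990 mL = 1000 mL total → factor 1000/10 = 100
Step 2: 0.6 mL + 9 mL = 9.6 mL total → factor 9.6/0.6 = 16
Step 3: 0.6 mL brought to 9 mL → factor 9/0.6 = 15
Step 4: 100 μL + 700 μL = 800 μL total → factor 800/100 = 8
Overall dilution factor = 100 × 16 × 15 × 8 = 1.92 × 10^5
Stock = 156 CFU/mL × 1.92 × 10^5 = 3.00 × 10^7 CFU/mL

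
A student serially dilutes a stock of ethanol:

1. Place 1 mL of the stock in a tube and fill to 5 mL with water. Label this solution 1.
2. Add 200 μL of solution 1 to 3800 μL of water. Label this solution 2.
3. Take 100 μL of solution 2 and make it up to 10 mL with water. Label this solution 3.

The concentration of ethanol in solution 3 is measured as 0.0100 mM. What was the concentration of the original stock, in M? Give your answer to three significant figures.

0.100 M

Step 1: 1 mL brought to 5 mL → factor 5/1 = 5
Step 2: 200 μL + 3800 μL = 4000 μL total → factor 4000/200 = 20
Step 3: 100 μL brought to 10 mL → factor 10000/100 = 100
Overall dilution factor = 5 × 20 × 100 = 10000
Stock = 0.0100 mM × 10000 = 100.0 mM = 0.100 M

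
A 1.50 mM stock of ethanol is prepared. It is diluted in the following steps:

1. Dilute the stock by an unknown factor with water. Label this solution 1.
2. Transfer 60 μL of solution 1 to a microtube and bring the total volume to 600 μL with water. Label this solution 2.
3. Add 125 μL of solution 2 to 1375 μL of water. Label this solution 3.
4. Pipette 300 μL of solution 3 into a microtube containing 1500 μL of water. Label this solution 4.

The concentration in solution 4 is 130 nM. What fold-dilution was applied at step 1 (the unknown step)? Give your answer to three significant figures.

16.0-fold

Step 1: unknown factor x
Step 2: 60 μL brought to 600 μL → factor 600/60 = 10
Step 3: 125 μL + 1375 μL = 1500 μL total → factor 1500/125 = 12
Step 4: 300 μL + 1500 μL = 1800 μL total → factor 1800/300 = 6
Product of known-step factors = 720
Overall factor = 1.50 mM / (130 nM) = 11538
x = 11538 / 720 = 16.0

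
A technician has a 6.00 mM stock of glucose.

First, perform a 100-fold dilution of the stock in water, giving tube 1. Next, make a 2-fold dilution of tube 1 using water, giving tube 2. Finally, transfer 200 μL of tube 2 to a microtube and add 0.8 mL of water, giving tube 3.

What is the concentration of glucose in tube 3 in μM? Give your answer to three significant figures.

6.00 μM

Step 1: 100-fold → factor 100
Step 2: 2-fold → factor 2
Step 3: 200 μL + 0.8 mL = 1000 μL total → factor 1000/200 = 5
Dilution factor through tube 3 = 100 × 2 × 5 = 1000
[tube 3] = 6.00 mM / 1000 = 0.006000 mM = 6.00 μM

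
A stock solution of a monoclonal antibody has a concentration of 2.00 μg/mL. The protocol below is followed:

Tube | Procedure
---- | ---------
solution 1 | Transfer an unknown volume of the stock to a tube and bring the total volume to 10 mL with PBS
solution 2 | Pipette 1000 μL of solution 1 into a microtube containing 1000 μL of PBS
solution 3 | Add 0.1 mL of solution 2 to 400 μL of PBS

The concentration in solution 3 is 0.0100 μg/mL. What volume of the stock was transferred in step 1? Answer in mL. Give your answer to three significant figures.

Step 1: v brought to 10 mL → factor = 10 mL/v
Step 2: 1000 μL + 1000 μL = 2000 μL total → factor 2000/1000 = 2
Step 3: 0.1 mL + 400 μL = 0.5 mL total → factor 0.5/0.1 = 5
Product of known-step factors = 10
Overall factor = 2.00 μg/mL / (0.0100 μg/mL) = 200
Step-1 factor = 200 / 10 = 20
v = 10 mL / 20 = 0.500 mL

0.500 mL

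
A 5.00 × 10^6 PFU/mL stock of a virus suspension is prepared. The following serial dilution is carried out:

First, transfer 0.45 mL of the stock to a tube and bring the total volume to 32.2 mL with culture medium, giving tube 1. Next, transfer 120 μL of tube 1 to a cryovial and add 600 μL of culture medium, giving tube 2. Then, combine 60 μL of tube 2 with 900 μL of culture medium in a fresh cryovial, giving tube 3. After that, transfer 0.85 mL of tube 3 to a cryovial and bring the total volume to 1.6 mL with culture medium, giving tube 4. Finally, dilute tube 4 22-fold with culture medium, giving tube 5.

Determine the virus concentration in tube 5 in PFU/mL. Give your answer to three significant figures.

17.6 PFU/mL

Step 1: 0.45 mL brought to 32.2 mL → factor 32.2/0.45 = 71.556
Step 2: 120 μL + 600 μL = 720 μL total → factor 720/120 = 6
Step 3: 60 μL + 900 μL = 960 μL total → factor 960/60 = 16
Step 4: 0.85 mL brought to 1.6 mL → factor 1.6/0.85 = 1.8824
Step 5: 22-fold → factor 22
Overall dilution factor = 71.556 × 6 × 16 × 1.8824 × 22 = 2.8447 × 10^5
Final = 5.00 × 10^6 PFU/mL / 2.8447 × 10^5 = 17.6 PFU/mL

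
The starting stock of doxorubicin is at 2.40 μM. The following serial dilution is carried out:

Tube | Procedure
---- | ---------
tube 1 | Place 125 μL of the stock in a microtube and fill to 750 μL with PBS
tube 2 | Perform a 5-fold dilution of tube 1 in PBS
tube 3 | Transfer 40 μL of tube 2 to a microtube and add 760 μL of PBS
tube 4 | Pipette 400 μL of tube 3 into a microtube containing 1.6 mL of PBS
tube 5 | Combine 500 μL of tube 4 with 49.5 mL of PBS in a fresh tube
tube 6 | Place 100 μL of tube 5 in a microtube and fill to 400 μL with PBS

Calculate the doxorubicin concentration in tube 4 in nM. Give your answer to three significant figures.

0.800 nM

Step 1: 125 μL brought to 750 μL → factor 750/125 = 6
Step 2: 5-fold → factor 5
Step 3: 40 μL + 760 μL = 800 μL total → factor 800/40 = 20
Step 4: 400 μL + 1.6 mL = 2000 μL total → factor 2000/400 = 5
Dilution factor through tube 4 = 6 × 5 × 20 × 5 = 3000
[tube 4] = 2.40 μM / 3000 = 0.0008000 μM = 0.800 nM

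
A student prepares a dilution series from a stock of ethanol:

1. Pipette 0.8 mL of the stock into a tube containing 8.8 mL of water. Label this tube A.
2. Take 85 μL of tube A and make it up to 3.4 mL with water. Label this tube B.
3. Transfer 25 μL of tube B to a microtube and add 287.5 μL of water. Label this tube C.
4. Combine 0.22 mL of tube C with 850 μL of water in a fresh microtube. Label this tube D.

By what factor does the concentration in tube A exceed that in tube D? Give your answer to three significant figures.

Step 1: 0.8 mL + 8.8 mL = 9.6 mL total → factor 9.6/0.8 = 12
Step 2: 85 μL brought to 3.4 mL → factor 3400/85 = 40
Step 3: 25 μL + 287.5 μL = 312.5 μL total → factor 312.5/25 = 12.5
Step 4: 0.22 mL + 850 μL = 1.07 mL total → factor 1.07/0.22 = 4.8636
Dilution factor to tube A = 12; to tube D = 29182
[tube A]/[tube D] = (factor to tube D)/(factor to tube A) = 29182/12 = 2.43 × 10^3

2.43 × 10^3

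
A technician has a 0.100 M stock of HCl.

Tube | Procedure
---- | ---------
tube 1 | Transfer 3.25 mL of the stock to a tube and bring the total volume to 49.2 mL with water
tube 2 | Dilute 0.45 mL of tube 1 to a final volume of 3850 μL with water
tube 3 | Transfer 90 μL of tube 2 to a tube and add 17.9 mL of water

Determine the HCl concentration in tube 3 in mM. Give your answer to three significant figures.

0.00386 mM

Step 1: 3.25 mL brought to 49.2 mL → factor 49.2/3.25 = 15.138
Step 2: 0.45 mL brought to 3850 μL → factor 3.85/0.45 = 8.5556
Step 3: 90 μL + 17.9 mL = 17990 μL total → factor 17990/90 = 199.89
Overall dilution factor = 15.138 × 8.5556 × 199.89 = 25889
Final = 0.100 M / 25889 = 3.863 × 10^-6 M = 0.00386 mM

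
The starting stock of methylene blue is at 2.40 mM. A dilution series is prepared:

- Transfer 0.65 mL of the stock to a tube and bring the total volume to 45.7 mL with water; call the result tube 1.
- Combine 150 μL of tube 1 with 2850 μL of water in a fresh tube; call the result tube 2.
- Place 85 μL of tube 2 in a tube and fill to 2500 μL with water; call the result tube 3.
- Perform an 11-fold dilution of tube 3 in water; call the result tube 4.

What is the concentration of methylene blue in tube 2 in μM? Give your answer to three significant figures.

Step 1: 0.65 mL brought to 45.7 mL → factor 45.7/0.65 = 70.308
Step 2: 150 μL + 2850 μL = 3000 μL total → factor 3000/150 = 20
Dilution factor through tube 2 = 70.308 × 20 = 1406.2
[tube 2] = 2.40 mM / 1406.2 = 0.001707 mM = 1.71 μM

1.71 μM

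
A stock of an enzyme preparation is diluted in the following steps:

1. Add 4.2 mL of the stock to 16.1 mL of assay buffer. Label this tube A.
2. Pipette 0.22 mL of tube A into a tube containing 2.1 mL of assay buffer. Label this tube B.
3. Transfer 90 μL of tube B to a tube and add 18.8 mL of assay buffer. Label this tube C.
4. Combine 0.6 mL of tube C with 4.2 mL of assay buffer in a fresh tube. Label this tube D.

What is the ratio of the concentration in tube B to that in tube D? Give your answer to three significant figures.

Step 1: 4.2 mL + 16.1 mL = 20.3 mL total → factor 20.3/4.2 = 4.8333
Step 2: 0.22 mL + 2.1 mL = 2.32 mL total → factor 2.32/0.22 = 10.545
Step 3: 90 μL + 18.8 mL = 18890 μL total → factor 18890/90 = 209.89
Step 4: 0.6 mL + 4.2 mL = 4.8 mL total → factor 4.8/0.6 = 8
Dilution factor to tube B = 50.97; to tube D = 85584
[tube B]/[tube D] = (factor to tube D)/(factor to tube B) = 85584/50.97 = 1.68 × 10^3

1.68 × 10^3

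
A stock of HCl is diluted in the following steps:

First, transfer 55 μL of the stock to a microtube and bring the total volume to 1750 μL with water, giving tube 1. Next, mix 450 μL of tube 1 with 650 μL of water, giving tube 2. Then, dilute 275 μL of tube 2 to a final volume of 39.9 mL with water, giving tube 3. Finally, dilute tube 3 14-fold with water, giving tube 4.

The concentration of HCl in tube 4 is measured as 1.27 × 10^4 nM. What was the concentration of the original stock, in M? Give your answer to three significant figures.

2.01 M

Step 1: 55 μL brought to 1750 μL → factor 1750/55 = 31.818
Step 2: 450 μL + 650 μL = 1100 μL total → factor 1100/450 = 2.4444
Step 3: 275 μL brought to 39.9 mL → factor 39900/275 = 145.09
Step 4: 14-fold → factor 14
Overall dilution factor = 31.818 × 2.4444 × 145.09 × 14 = 1.5799 × 10^5
Stock = 1.27 × 10^4 nM × 1.5799 × 10^5 = 2.006 × 10^9 nM = 2.01 M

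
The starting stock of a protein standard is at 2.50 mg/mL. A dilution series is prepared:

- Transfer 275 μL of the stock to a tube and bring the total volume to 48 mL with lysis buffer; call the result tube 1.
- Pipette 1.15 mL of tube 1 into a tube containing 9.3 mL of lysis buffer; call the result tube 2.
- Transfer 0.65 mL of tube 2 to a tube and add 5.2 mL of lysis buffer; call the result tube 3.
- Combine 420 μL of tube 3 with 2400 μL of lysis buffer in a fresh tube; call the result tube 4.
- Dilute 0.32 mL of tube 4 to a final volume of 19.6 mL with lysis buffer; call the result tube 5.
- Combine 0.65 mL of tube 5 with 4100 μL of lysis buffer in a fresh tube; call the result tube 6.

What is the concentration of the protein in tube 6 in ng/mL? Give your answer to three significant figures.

0.0583 ng/mL

Step 1: 275 μL brought to 48 mL → factor 48000/275 = 174.55
Step 2: 1.15 mL + 9.3 mL = 10.45 mL total → factor 10.45/1.15 = 9.087
Step 3: 0.65 mL + 5.2 mL = 5.85 mL total → factor 5.85/0.65 = 9
Step 4: 420 μL + 2400 μL = 2820 μL total → factor 2820/420 = 6.7143
Step 5: 0.32 mL brought to 19.6 mL → factor 19.6/0.32 = 61.25
Step 6: 0.65 mL + 4100 μL = 4.75 mL total → factor 4.75/0.65 = 7.3077
Overall dilution factor = 174.55 × 9.087 × 9 × 6.7143 × 61.25 × 7.3077 = 4.29 × 10^7
Final = 2.50 mg/mL / 4.29 × 10^7 = 5.828 × 10^-8 mg/mL = 0.0583 ng/mL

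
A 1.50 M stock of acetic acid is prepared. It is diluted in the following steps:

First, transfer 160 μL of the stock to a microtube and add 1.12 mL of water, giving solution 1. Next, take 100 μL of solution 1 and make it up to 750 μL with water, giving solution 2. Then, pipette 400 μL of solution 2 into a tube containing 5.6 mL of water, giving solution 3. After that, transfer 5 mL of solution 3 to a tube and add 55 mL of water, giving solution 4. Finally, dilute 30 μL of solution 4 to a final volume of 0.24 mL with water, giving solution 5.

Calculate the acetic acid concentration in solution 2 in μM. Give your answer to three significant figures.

Step 1: 160 μL + 1.12 mL = 1280 μL total → factor 1280/160 = 8
Step 2: 100 μL brought to 750 μL → factor 750/100 = 7.5
Dilution factor through solution 2 = 8 × 7.5 = 60
[solution 2] = 1.50 M / 60 = 0.02500 M = 2.50 × 10^4 μM

2.50 × 10^4 μM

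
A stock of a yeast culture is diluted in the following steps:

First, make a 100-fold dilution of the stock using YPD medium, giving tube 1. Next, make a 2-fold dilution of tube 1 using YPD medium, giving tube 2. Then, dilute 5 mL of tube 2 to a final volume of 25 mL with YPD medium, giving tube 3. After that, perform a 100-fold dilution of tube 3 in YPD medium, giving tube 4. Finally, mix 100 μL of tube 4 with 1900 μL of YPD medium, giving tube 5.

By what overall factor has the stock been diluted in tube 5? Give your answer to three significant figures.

Step 1: 100-fold → factor 100
Step 2: 2-fold → factor 2
Step 3: 5 mL brought to 25 mL → factor 25/5 = 5
Step 4: 100-fold → factor 100
Step 5: 100 μL + 1900 μL = 2000 μL total → factor 2000/100 = 20
Overall dilution factor = 100 × 2 × 5 × 100 × 20 = 2 × 10^6

2.00 × 10^6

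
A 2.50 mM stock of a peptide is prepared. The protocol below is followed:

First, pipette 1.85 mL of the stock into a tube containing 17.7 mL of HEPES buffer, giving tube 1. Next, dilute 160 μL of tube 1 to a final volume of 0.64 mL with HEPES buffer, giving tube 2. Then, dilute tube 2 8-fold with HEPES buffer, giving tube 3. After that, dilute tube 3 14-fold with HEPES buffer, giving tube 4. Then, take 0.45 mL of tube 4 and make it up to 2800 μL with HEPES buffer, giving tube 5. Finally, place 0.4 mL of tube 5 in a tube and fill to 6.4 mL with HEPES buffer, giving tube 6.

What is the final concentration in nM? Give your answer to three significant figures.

5.30 nM

Step 1: 1.85 mL + 17.7 mL = 19.55 mL total → factor 19.55/1.85 = 10.568
Step 2: 160 μL brought to 0.64 mL → factor 640/160 = 4
Step 3: 8-fold → factor 8
Step 4: 14-fold → factor 14
Step 5: 0.45 mL brought to 2800 μL → factor 2.8/0.45 = 6.2222
Step 6: 0.4 mL brought to 6.4 mL → factor 6.4/0.4 = 16
Overall dilution factor = 10.568 × 4 × 8 × 14 × 6.2222 × 16 = 4.7132 × 10^5
Final = 2.50 mM / 4.7132 × 10^5 = 5.304 × 10^-6 mM = 5.30 nM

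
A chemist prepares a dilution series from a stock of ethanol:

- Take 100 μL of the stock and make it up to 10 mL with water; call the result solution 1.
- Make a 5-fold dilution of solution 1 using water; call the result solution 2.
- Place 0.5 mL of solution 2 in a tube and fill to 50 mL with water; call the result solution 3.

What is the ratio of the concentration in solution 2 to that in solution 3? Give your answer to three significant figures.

Step 1: 100 μL brought to 10 mL → factor 10000/100 = 100
Step 2: 5-fold → factor 5
Step 3: 0.5 mL brought to 50 mL → factor 50/0.5 = 100
Dilution factor to solution 2 = 500; to solution 3 = 50000
[solution 2]/[solution 3] = (factor to solution 3)/(factor to solution 2) = 50000/500 = 100

100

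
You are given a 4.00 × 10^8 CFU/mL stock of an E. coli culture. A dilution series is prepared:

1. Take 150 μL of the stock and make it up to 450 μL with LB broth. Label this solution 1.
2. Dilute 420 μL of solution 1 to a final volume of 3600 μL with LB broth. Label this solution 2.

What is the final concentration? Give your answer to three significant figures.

Step 1: 150 μL brought to 450 μL → factor 450/150 = 3
Step 2: 420 μL brought to 3600 μL → factor 3600/420 = 8.5714
Overall dilution factor = 3 × 8.5714 = 25.714
Final = 4.00 × 10^8 CFU/mL / 25.714 = 1.56 × 10^7 CFU/mL

1.56 × 10^7 CFU/mL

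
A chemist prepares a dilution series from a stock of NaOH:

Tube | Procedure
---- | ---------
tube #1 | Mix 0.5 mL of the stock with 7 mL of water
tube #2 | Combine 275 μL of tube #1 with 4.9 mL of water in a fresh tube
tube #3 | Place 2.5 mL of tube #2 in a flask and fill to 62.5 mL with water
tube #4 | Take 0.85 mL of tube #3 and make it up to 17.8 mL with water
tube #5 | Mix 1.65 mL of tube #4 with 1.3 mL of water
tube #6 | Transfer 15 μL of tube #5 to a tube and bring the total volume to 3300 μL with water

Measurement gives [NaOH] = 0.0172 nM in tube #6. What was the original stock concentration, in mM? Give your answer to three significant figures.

1.00 mM

Step 1: 0.5 mL + 7 mL = 7.5 mL total → factor 7.5/0.5 = 15
Step 2: 275 μL + 4.9 mL = 5175 μL total → factor 5175/275 = 18.818
Step 3: 2.5 mL brought to 62.5 mL → factor 62.5/2.5 = 25
Step 4: 0.85 mL brought to 17.8 mL → factor 17.8/0.85 = 20.941
Step 5: 1.65 mL + 1.3 mL = 2.95 mL total → factor 2.95/1.65 = 1.7879
Step 6: 15 μL brought to 3300 μL → factor 3300/15 = 220
Overall dilution factor = 15 × 18.818 × 25 × 20.941 × 1.7879 × 220 = 5.8126 × 10^7
Stock = 0.0172 nM × 5.8126 × 10^7 = 9.998 × 10^5 nM = 1.00 mM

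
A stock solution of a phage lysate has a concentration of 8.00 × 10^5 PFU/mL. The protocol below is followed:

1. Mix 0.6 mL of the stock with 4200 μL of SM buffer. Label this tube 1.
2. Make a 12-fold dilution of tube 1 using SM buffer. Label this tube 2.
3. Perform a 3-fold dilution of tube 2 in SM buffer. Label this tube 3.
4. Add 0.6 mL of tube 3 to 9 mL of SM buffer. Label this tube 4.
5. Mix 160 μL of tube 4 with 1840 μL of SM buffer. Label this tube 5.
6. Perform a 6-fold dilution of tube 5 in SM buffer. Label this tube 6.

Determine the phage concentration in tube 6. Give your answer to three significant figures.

Step 1: 0.6 mL + 4200 μL = 4.8 mL total → factor 4.8/0.6 = 8
Step 2: 12-fold → factor 12
Step 3: 3-fold → factor 3
Step 4: 0.6 mL + 9 mL = 9.6 mL total → factor 9.6/0.6 = 16
Step 5: 160 μL + 1840 μL = 2000 μL total → factor 2000/160 = 12.5
Step 6: 6-fold → factor 6
Overall dilution factor = 8 × 12 × 3 × 16 × 12.5 × 6 = 3.456 × 10^5
Final = 8.00 × 10^5 PFU/mL / 3.456 × 10^5 = 2.31 PFU/mL

2.31 PFU/mL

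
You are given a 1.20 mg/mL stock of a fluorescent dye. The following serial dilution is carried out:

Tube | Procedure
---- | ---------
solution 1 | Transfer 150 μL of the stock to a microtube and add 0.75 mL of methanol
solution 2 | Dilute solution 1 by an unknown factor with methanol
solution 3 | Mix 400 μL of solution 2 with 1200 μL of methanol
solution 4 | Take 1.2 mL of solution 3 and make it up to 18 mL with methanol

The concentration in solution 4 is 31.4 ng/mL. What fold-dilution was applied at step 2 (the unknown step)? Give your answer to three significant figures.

Step 1: 150 μL + 0.75 mL = 900 μL total → factor 900/150 = 6
Step 2: unknown factor x
Step 3: 400 μL + 1200 μL = 1600 μL total → factor 1600/400 = 4
Step 4: 1.2 mL brought to 18 mL → factor 18/1.2 = 15
Product of known-step factors = 360
Overall factor = 1.20 mg/mL / (31.4 ng/mL) = 38217
x = 38217 / 360 = 106

106-fold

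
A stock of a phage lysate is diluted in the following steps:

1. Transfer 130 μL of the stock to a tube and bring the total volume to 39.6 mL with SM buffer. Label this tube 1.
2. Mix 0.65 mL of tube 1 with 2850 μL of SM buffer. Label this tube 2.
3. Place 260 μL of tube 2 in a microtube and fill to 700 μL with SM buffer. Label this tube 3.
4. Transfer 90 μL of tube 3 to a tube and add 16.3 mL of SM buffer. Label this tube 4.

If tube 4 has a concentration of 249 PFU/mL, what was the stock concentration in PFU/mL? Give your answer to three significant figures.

2.00 × 10^8 PFU/mL

Step 1: 130 μL brought to 39.6 mL → factor 39600/130 = 304.62
Step 2: 0.65 mL + 2850 μL = 3.5 mL total → factor 3.5/0.65 = 5.3846
Step 3: 260 μL brought to 700 μL → factor 700/260 = 2.6923
Step 4: 90 μL + 16.3 mL = 16390 μL total → factor 16390/90 = 182.11
Overall dilution factor = 304.62 × 5.3846 × 2.6923 × 182.11 = 8.0421 × 10^5
Stock = 249 PFU/mL × 8.0421 × 10^5 = 2.00 × 10^8 PFU/mL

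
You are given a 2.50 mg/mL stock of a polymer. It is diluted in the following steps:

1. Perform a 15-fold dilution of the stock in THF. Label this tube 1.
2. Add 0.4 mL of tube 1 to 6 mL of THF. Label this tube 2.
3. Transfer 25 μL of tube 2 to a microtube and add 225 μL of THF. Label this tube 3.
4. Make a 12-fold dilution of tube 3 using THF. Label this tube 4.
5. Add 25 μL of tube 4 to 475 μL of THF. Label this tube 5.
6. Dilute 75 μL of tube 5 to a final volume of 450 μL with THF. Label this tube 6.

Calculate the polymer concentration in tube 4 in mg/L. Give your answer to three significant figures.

Step 1: 15-fold → factor 15
Step 2: 0.4 mL + 6 mL = 6.4 mL total → factor 6.4/0.4 = 16
Step 3: 25 μL + 225 μL = 250 μL total → factor 250/25 = 10
Step 4: 12-fold → factor 12
Dilution factor through tube 4 = 15 × 16 × 10 × 12 = 28800
[tube 4] = 2.50 mg/mL / 28800 = 8.681 × 10^-5 mg/mL = 0.0868 mg/L

0.0868 mg/L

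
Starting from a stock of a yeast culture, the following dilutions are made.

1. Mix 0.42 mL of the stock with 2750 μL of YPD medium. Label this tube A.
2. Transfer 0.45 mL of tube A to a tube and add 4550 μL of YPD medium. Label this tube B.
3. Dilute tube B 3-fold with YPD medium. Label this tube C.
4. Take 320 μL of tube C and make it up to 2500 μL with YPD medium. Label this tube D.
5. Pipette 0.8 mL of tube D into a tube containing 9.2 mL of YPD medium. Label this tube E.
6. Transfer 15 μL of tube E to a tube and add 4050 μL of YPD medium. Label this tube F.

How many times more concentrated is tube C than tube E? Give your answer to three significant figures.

Step 1: 0.42 mL + 2750 μL = 3.17 mL total → factor 3.17/0.42 = 7.5476
Step 2: 0.45 mL + 4550 μL = 5 mL total → factor 5/0.45 = 11.111
Step 3: 3-fold → factor 3
Step 4: 320 μL brought to 2500 μL → factor 2500/320 = 7.8125
Step 5: 0.8 mL + 9.2 mL = 10 mL total → factor 10/0.8 = 12.5
Dilution factor to tube C = 251.59; to tube E = 24569
[tube C]/[tube E] = (factor to tube E)/(factor to tube C) = 24569/251.59 = 97.7

97.7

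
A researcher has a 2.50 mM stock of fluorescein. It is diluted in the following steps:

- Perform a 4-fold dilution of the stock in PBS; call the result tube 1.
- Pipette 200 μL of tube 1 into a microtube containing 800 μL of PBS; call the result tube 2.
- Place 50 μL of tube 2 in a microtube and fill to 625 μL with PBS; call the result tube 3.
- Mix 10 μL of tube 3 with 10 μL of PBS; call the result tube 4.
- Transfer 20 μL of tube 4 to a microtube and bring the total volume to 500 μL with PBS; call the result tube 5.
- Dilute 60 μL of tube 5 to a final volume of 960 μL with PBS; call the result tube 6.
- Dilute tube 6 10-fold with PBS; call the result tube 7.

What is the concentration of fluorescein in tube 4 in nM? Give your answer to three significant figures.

5.00 × 10^3 nM

Step 1: 4-fold → factor 4
Step 2: 200 μL + 800 μL = 1000 μL total → factor 1000/200 = 5
Step 3: 50 μL brought to 625 μL → factor 625/50 = 12.5
Step 4: 10 μL + 10 μL = 20 μL total → factor 20/10 = 2
Dilution factor through tube 4 = 4 × 5 × 12.5 × 2 = 500
[tube 4] = 2.50 mM / 500 = 0.005000 mM = 5.00 × 10^3 nM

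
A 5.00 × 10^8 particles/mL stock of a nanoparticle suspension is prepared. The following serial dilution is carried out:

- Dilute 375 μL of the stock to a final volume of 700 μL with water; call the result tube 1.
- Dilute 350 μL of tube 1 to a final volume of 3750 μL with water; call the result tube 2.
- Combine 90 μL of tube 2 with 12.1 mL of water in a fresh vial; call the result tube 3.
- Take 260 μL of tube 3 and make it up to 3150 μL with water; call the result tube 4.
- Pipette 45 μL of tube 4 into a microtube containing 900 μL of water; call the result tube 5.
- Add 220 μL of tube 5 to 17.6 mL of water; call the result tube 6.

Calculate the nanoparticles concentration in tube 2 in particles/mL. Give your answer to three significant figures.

2.50 × 10^7 particles/mL

Step 1: 375 μL brought to 700 μL → factor 700/375 = 1.8667
Step 2: 350 μL brought to 3750 μL → factor 3750/350 = 10.714
Dilution factor through tube 2 = 1.8667 × 10.714 = 20
[tube 2] = 5.00 × 10^8 particles/mL / 20 = 2.50 × 10^7 particles/mL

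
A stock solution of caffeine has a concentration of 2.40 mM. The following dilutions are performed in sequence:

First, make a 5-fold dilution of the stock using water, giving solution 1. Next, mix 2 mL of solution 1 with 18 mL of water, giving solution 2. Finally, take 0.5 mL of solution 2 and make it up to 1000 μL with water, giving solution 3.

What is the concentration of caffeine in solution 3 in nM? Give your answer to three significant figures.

2.40 × 10^4 nM

Step 1: 5-fold → factor 5
Step 2: 2 mL + 18 mL = 20 mL total → factor 20/2 = 10
Step 3: 0.5 mL brought to 1000 μL → factor 1/0.5 = 2
Overall dilution factor = 5 × 10 × 2 = 100
Final = 2.40 mM / 100 = 0.02400 mM = 2.40 × 10^4 nM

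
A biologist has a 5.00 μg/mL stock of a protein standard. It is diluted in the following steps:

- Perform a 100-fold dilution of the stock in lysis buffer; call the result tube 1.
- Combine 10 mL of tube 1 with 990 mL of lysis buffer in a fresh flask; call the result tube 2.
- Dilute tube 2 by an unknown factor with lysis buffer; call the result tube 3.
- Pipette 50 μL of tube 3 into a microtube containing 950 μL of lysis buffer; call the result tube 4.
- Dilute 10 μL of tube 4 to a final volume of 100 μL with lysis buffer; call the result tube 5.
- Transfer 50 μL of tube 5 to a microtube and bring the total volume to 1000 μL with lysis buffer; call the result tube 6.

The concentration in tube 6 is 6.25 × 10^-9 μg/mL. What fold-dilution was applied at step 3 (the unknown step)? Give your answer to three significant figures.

Step 1: 100-fold → factor 100
Step 2: 10 mL + 990 mL = 1000 mL total → factor 1000/10 = 100
Step 3: unknown factor x
Step 4: 50 μL + 950 μL = 1000 μL total → factor 1000/50 = 20
Step 5: 10 μL brought to 100 μL → factor 100/10 = 10
Step 6: 50 μL brought to 1000 μL → factor 1000/50 = 20
Product of known-step factors = 4 × 10^7
Overall factor = 5.00 μg/mL / (6.25 × 10^-9 μg/mL) = 8 × 10^8
x = 8 × 10^8 / 4 × 10^7 = 20.0

20.0-fold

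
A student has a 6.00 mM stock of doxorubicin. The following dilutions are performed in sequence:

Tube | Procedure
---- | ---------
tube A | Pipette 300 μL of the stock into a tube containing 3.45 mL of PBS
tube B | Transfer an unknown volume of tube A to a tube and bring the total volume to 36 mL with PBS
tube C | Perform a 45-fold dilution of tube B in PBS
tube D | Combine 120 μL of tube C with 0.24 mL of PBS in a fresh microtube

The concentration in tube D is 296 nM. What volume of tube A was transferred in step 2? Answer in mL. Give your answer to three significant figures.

3.00 mL

Step 1: 300 μL + 3.45 mL = 3750 μL total → factor 3750/300 = 12.5
Step 2: v brought to 36 mL → factor = 36 mL/v
Step 3: 45-fold → factor 45
Step 4: 120 μL + 0.24 mL = 360 μL total → factor 360/120 = 3
Product of known-step factors = 1687.5
Overall factor = 6.00 mM / (296 nM) = 20270
Step-2 factor = 20270 / 1687.5 = 12.012
v = 36 mL / 12.012 = 3.00 mL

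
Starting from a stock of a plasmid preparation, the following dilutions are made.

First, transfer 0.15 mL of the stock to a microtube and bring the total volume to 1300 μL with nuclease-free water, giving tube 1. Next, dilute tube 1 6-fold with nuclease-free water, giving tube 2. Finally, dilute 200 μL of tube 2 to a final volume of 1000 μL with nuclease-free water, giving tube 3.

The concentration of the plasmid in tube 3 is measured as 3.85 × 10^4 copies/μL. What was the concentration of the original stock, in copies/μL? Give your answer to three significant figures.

Step 1: 0.15 mL brought to 1300 μL → factor 1.3/0.15 = 8.6667
Step 2: 6-fold → factor 6
Step 3: 200 μL brought to 1000 μL → factor 1000/200 = 5
Overall dilution factor = 8.6667 × 6 × 5 = 260
Stock = 3.85 × 10^4 copies/μL × 260 = 1.00 × 10^7 copies/μL

1.00 × 10^7 copies/μL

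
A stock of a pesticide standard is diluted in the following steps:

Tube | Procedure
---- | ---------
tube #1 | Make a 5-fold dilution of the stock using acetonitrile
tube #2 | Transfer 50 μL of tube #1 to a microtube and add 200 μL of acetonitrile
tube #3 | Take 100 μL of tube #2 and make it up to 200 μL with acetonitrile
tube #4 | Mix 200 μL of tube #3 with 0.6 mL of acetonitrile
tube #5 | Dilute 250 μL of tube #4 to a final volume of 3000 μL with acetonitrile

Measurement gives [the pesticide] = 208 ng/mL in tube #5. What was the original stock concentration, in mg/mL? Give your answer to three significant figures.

Step 1: 5-fold → factor 5
Step 2: 50 μL + 200 μL = 250 μL total → factor 250/50 = 5
Step 3: 100 μL brought to 200 μL → factor 200/100 = 2
Step 4: 200 μL + 0.6 mL = 800 μL total → factor 800/200 = 4
Step 5: 250 μL brought to 3000 μL → factor 3000/250 = 12
Overall dilution factor = 5 × 5 × 2 × 4 × 12 = 2400
Stock = 208 ng/mL × 2400 = 4.992 × 10^5 ng/mL = 0.499 mg/mL

0.499 mg/mL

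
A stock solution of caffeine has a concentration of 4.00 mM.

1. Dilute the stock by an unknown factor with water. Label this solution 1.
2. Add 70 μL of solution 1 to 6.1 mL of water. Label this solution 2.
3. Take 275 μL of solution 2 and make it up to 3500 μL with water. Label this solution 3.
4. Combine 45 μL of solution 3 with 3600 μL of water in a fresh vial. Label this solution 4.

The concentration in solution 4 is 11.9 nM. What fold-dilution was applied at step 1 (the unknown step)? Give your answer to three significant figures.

Step 1: unknown factor x
Step 2: 70 μL + 6.1 mL = 6170 μL total → factor 6170/70 = 88.143
Step 3: 275 μL brought to 3500 μL → factor 3500/275 = 12.727
Step 4: 45 μL + 3600 μL = 3645 μL total → factor 3645/45 = 81
Product of known-step factors = 90867
Overall factor = 4.00 mM / (11.9 nM) = 3.3613 × 10^5
x = 3.3613 × 10^5 / 90867 = 3.70

3.70-fold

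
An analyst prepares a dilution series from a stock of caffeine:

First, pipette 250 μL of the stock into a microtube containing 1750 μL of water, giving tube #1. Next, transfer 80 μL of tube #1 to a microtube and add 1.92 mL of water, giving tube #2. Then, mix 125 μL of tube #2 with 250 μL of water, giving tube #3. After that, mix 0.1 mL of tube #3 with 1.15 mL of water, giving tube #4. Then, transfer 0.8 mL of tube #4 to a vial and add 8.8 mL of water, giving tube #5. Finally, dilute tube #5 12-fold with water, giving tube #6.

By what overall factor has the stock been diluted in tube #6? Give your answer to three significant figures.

Step 1: 250 μL + 1750 μL = 2000 μL total → factor 2000/250 = 8
Step 2: 80 μL + 1.92 mL = 2000 μL total → factor 2000/80 = 25
Step 3: 125 μL + 250 μL = 375 μL total → factor 375/125 = 3
Step 4: 0.1 mL + 1.15 mL = 1.25 mL total → factor 1.25/0.1 = 12.5
Step 5: 0.8 mL + 8.8 mL = 9.6 mL total → factor 9.6/0.8 = 12
Step 6: 12-fold → factor 12
Overall dilution factor = 8 × 25 × 3 × 12.5 × 12 × 12 = 1.08 × 10^6

1.08 × 10^6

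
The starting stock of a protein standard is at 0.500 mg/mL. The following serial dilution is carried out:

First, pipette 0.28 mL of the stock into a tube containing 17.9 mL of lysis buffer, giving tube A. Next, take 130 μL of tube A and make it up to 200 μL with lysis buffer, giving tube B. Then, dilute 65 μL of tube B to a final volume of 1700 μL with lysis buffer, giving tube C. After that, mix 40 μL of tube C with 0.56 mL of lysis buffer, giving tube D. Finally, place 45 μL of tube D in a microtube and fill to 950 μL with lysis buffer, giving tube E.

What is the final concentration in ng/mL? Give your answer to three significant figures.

Step 1: 0.28 mL + 17.9 mL = 18.18 mL total → factor 18.18/0.28 = 64.929
Step 2: 130 μL brought to 200 μL → factor 200/130 = 1.5385
Step 3: 65 μL brought to 1700 μL → factor 1700/65 = 26.154
Step 4: 40 μL + 0.56 mL = 600 μL total → factor 600/40 = 15
Step 5: 45 μL brought to 950 μL → factor 950/45 = 21.111
Overall dilution factor = 64.929 × 1.5385 × 26.154 × 15 × 21.111 = 8.273 × 10^5
Final = 0.500 mg/mL / 8.273 × 10^5 = 6.044 × 10^-7 mg/mL = 0.604 ng/mL

0.604 ng/mL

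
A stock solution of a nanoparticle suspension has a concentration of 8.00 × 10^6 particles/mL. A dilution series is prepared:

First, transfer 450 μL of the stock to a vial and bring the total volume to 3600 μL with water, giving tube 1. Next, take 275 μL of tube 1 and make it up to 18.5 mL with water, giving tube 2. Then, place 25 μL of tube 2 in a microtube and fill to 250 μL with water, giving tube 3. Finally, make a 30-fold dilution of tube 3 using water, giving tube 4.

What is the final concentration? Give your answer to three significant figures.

Step 1: 450 μL brought to 3600 μL → factor 3600/450 = 8
Step 2: 275 μL brought to 18.5 mL → factor 18500/275 = 67.273
Step 3: 25 μL brought to 250 μL → factor 250/25 = 10
Step 4: 30-fold → factor 30
Overall dilution factor = 8 × 67.273 × 10 × 30 = 1.6145 × 10^5
Final = 8.00 × 10^6 particles/mL / 1.6145 × 10^5 = 49.5 particles/mL

49.5 particles/mL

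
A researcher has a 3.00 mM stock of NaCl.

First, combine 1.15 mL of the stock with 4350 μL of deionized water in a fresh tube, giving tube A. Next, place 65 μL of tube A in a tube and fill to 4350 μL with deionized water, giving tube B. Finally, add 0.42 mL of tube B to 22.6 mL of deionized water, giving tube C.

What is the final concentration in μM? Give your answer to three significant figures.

Step 1: 1.15 mL + 4350 μL = 5.5 mL total → factor 5.5/1.15 = 4.7826
Step 2: 65 μL brought to 4350 μL → factor 4350/65 = 66.923
Step 3: 0.42 mL + 22.6 mL = 23.02 mL total → factor 23.02/0.42 = 54.81
Overall dilution factor = 4.7826 × 66.923 × 54.81 = 17543
Final = 3.00 mM / 17543 = 0.0001710 mM = 0.171 μM

0.171 μM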